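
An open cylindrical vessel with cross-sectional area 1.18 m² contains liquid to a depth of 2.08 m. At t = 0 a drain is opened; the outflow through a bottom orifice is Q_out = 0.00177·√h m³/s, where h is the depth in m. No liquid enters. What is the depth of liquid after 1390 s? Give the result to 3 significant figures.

A dh/dt = −Q_out = −0.00177 √h.
This is separable: 2 d(√h)/dt = −0.00177/A, so √h = √h₀ − (0.00177/(2A)) t.
√h = √2.08 − 0.00177·1390/(2·1.18) = 1.4422 − 1.0425 = 0.39972.
h = 0.39972² = 0.15978 m.

0.160 m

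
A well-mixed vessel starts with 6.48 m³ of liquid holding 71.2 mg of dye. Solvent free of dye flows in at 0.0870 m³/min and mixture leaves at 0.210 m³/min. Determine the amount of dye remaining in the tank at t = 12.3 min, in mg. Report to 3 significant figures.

Let m(t) be the amount of dye. Volume: V(t) = V₀ + (Q_in − Q_out) t = 6.48 − 0.12300 t; V(12.3) = 4.9671 m³.
Species balance (pure solvent in): dm/dt = −Q_out · m/V(t).
dm/m = −Q_out dt/(V₀ − 0.12300 t); integrating gives ln(m/m₀) = −(Q_out/(Q_in−Q_out)) ln(V/V₀).
m = m₀ (V₀/V)^(Q_out/(Q_in−Q_out)) = 71.2 × (6.48/4.9671)^(-1.7073) = 45.220 mg.

45.2 mg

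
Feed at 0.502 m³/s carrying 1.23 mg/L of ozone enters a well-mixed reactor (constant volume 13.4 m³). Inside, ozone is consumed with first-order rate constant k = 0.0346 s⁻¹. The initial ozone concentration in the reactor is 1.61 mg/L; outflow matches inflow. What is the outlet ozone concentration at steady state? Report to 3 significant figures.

Accumulation = in − out − consumed: V dC/dt = Q C_in − Q C − k V C.
Steady state (dC/dt = 0): C_ss = Q C_in/(Q + kV) = C_in/(1 + kV/Q).
C_ss = 0.502·1.23/(0.502 + 0.0346·13.4) = 0.61746/0.96564 = 0.63943 mg/L.

0.639 mg/L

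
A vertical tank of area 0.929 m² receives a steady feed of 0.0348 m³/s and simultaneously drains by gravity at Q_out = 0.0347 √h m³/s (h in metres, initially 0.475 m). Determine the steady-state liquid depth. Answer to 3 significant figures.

Mass balance (ρ constant): A dh/dt = Q_in − 0.0347 √h. At steady state dh/dt = 0:
Q_in = 0.0347 √h_ss ⇒ √h_ss = 0.0348/0.0347 = 1.0029.
h_ss = 1.0029² = 1.0058 m. (Since h₀ = 0.475 m < h_ss, the level will rise toward this value.)

1.01 m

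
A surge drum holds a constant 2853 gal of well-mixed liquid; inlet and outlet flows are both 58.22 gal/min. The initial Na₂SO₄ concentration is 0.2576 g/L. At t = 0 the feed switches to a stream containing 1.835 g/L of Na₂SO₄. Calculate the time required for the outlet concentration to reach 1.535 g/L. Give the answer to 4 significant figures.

81.33 min

Transient balance on the dissolved component: V dC/dt = Q(C_in − C), so τ = V/Q = 49.0038 min.
C(t) = C_in + (C₀ − C_in) e^(−t/τ). Set C = 1.535 and solve for t:
e^(−t/τ) = (C − C_in)/(C₀ − C_in) = (1.535 − 1.835)/(0.2576 − 1.835) = 0.190186
t = −τ ln(…) = 49.0038 × 1.65975 = 81.3341 min.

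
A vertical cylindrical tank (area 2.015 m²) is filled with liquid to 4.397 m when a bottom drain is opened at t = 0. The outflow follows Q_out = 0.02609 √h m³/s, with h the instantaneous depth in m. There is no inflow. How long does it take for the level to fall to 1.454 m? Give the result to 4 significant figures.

137.6 s

A dh/dt = −Q_out = −0.02609 √h.
Separate and integrate: 2(√h − √h₀) = −(0.02609/A) t.
t = 2A(√h₀ − √h)/0.02609 = 2·2.015·(√4.397 − √1.454)/0.02609
  = 4.03000 × (2.09690 − 1.20582) / 0.02609 = 137.641 s.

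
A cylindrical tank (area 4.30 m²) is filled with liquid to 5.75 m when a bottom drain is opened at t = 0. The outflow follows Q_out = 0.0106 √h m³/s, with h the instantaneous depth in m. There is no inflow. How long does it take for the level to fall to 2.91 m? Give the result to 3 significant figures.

561 s

Unsteady balance on liquid volume: A dh/dt = −0.0106 √h.
∫ h^(−1/2) dh = −(0.0106/A) ∫ dt, giving 2√h = 2√h₀ − (0.0106/A) t.
t = 2A(√h₀ − √h)/0.0106 = 2·4.30·(√5.75 − √2.91)/0.0106
  = 8.6000 × (2.3979 − 1.7059) / 0.0106 = 561.47 s.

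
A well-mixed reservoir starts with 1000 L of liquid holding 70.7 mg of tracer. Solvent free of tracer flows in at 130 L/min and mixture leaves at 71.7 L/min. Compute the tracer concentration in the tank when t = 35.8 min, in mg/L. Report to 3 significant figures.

Total volume: dV/dt = Q_in − Q_out = 58.300 L/min, so V(t) = 1000 + 58.300 t and V(35.8) = 3087.1 L.
No tracer enters, so dm/dt = −Q_out · (m/V).
Separate: dm/m = −Q_out dt/V(t) ⇒ ln(m/m₀) = −(Q_out/(Q_in−Q_out)) ln(V/V₀).
m = m₀ (V₀/V)^(Q_out/(Q_in−Q_out)) = 70.7 × (1000/3087.1)^(1.2298) = 17.674 mg.
C = m/V = 17.674/3087.1 = 0.0057251 mg/L.

0.00573 mg/L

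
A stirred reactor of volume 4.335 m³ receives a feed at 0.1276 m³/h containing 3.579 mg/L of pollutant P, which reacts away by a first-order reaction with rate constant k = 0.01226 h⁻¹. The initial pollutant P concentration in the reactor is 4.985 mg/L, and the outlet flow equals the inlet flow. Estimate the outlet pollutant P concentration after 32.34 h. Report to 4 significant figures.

V dC/dt = Q(C_in − C) − k V C.
This is linear with rate a = Q/V + k = 0.0416948 h⁻¹.
C_ss = Q C_in/(Q + kV) = 2.52663 mg/L; C(t) = C_ss + (C₀ − C_ss) e^(−a t).
C(32.34) = 2.52663 + (2.45837)·e^(−0.0416948·32.34) = 2.52663 + (2.45837)·0.259653 = 3.16495 mg/L.

3.165 mg/L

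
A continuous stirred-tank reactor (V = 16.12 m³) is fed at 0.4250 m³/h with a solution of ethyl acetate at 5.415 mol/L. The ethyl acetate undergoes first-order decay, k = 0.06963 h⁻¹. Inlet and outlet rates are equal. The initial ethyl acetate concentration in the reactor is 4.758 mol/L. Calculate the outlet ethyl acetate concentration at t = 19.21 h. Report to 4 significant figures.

2.005 mol/L

V dC/dt = Q(C_in − C) − k V C.
This is linear with rate a = Q/V + k = 0.0959948 h⁻¹.
C_ss = Q C_in/(Q + kV) = 1.48722 mol/L; C(t) = C_ss + (C₀ − C_ss) e^(−a t).
C(19.21) = 1.48722 + (3.27078)·e^(−0.0959948·19.21) = 1.48722 + (3.27078)·0.158174 = 2.00457 mol/L.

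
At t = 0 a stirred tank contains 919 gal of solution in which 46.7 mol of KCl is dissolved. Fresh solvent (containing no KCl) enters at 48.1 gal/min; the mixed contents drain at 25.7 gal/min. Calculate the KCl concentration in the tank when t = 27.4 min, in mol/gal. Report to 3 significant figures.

0.0169 mol/gal

Let m(t) be the amount of KCl. Volume: V(t) = V₀ + (Q_in − Q_out) t = 919 + 22.400 t; V(27.4) = 1532.8 gal.
Solute balance: dm/dt = 0 − Q_out C = −Q_out m/V(t).
Separate: dm/m = −Q_out dt/V(t) ⇒ ln(m/m₀) = −(Q_out/(Q_in−Q_out)) ln(V/V₀).
m = m₀ (V₀/V)^(Q_out/(Q_in−Q_out)) = 46.7 × (919/1532.8)^(1.1473) = 25.967 mol.
C = m/V = 25.967/1532.8 = 0.016942 mol/gal.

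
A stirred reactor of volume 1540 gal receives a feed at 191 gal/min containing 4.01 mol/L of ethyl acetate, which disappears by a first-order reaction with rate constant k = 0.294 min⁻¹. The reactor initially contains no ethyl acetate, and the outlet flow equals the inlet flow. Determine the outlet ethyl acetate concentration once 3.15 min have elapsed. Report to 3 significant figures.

0.871 mol/L

Accumulation = in − out − consumed: V dC/dt = Q C_in − Q C − k V C.
dC/dt = (Q/V) C_in − (Q/V + k) C; effective rate a = Q/V + k = 0.12403 + 0.294 = 0.41803 min⁻¹.
C_ss = Q C_in/(Q + kV) = 1.1897 mol/L; C(t) = C_ss + (C₀ − C_ss) e^(−a t).
C(3.15) = 1.1897 + (-1.1897)·e^(−0.41803·3.15) = 1.1897 + (-1.1897)·0.26800 = 0.87090 mol/L.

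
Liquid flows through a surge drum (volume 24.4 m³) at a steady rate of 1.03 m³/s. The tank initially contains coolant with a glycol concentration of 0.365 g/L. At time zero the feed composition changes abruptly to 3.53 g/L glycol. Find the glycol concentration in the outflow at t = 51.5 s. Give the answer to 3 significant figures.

3.17 g/L

Mass balance on the solute (V constant): V dC/dt = Q(C_in − C).
Time constant τ = V/Q = 24.4/1.03 = 23.689 s.
Integrating: C(t) = C_in + (C₀ − C_in) e^(−t/τ).
C(51.5) = 3.53 + (0.365 − 3.53)·e^(−51.5/23.689) = 3.53 + (-3.1650)·0.11372 = 3.1701 g/L.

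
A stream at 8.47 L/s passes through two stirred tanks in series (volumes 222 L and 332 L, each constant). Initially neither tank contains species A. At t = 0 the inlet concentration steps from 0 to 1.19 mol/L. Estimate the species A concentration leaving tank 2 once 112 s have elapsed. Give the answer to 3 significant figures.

1.02 mol/L

Species balance on tank i: dCᵢ/dt = (Cᵢ₋₁ − Cᵢ)/τᵢ with τᵢ = Vᵢ/Q.
τ₁ = 222/8.47 = 26.210 s; τ₂ = 332/8.47 = 39.197 s.
Solving the cascade with C₁(0)=C₂(0)=0 gives C₂(t) = C_in[1 − (τ₁ e^(−t/τ₁) − τ₂ e^(−t/τ₂))/(τ₁ − τ₂)].
At t = 112: e^(−t/τ₁) = 0.013938, e^(−t/τ₂) = 0.057421.
C₂ = 1.19·[1 − (26.210·0.013938 − 39.197·0.057421)/(-12.987)] = 1.19·0.85482 = 1.0172 mol/L.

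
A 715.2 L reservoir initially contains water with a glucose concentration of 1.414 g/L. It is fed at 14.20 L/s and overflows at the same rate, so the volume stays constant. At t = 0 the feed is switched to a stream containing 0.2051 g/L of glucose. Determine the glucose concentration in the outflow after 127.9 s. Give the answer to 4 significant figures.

Transient balance on the dissolved component: V dC/dt = Q(C_in − C).
Rewrite as dC/dt + C/τ = C_in/τ, τ = V/Q = 50.3662 s.
Solution: C(t) = C_in + (C₀ − C_in) e^(−t/τ).
C(127.9) = 0.2051 + (1.414 − 0.2051)·e^(−127.9/50.3662) = 0.2051 + (1.20890)·0.0789136 = 0.300499 g/L.

0.3005 g/L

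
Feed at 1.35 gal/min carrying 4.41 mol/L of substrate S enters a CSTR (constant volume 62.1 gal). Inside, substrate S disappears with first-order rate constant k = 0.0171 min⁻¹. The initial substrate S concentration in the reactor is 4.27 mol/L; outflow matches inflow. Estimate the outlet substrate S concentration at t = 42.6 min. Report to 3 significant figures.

V dC/dt = Q(C_in − C) − k V C.
This is linear with rate a = Q/V + k = 0.038839 min⁻¹.
C_ss = Q C_in/(Q + kV) = 2.4684 mol/L; C(t) = C_ss + (C₀ − C_ss) e^(−a t).
C(42.6) = 2.4684 + (1.8016)·e^(−0.038839·42.6) = 2.4684 + (1.8016)·0.19118 = 2.8128 mol/L.

2.81 mol/L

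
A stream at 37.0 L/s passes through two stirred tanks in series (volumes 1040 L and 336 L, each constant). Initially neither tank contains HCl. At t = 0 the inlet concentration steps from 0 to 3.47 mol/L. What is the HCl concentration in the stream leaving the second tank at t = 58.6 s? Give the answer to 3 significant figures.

Species balance on tank i: dCᵢ/dt = (Cᵢ₋₁ − Cᵢ)/τᵢ with τᵢ = Vᵢ/Q.
τ₁ = 1040/37.0 = 28.108 s; τ₂ = 336/37.0 = 9.0811 s.
Solving the cascade with C₁(0)=C₂(0)=0 gives C₂(t) = C_in[1 − (τ₁ e^(−t/τ₁) − τ₂ e^(−t/τ₂))/(τ₁ − τ₂)].
At t = 58.6: e^(−t/τ₁) = 0.12433, e^(−t/τ₂) = 0.0015758.
C₂ = 3.47·[1 − (28.108·0.12433 − 9.0811·0.0015758)/(19.027)] = 3.47·0.81708 = 2.8353 mol/L.

2.84 mol/L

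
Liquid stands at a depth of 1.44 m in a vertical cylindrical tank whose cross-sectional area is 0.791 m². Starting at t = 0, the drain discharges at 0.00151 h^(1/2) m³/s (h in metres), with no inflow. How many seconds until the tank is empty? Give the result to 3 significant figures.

1260 s

Mass balance (ρ constant): A dh/dt = −0.00151 √h.
Separate and integrate: 2(√h − √h₀) = −(0.00151/A) t.
Set h = 0: 2√h₀ = (0.00151/A) t_empty ⇒ t_empty = 2A√h₀/0.00151.
t_empty = 2·0.791·√1.44/0.00151 = 1.5820·1.2000/0.00151 = 1257.2 s.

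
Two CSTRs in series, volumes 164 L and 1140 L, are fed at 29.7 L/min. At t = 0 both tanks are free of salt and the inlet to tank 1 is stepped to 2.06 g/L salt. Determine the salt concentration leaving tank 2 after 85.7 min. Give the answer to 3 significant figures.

1.80 g/L

Time constants: τᵢ = Vᵢ/Q for each well-mixed tank.
τ₁ = 164/29.7 = 5.5219 min; τ₂ = 1140/29.7 = 38.384 min.
Solving the cascade with C₁(0)=C₂(0)=0 gives C₂(t) = C_in[1 − (τ₁ e^(−t/τ₁) − τ₂ e^(−t/τ₂))/(τ₁ − τ₂)].
At t = 85.7: e^(−t/τ₁) = 1.8185e-07, e^(−t/τ₂) = 0.10724.
C₂ = 2.06·[1 − (5.5219·1.8185e-07 − 38.384·0.10724)/(-32.862)] = 2.06·0.87474 = 1.8020 g/L.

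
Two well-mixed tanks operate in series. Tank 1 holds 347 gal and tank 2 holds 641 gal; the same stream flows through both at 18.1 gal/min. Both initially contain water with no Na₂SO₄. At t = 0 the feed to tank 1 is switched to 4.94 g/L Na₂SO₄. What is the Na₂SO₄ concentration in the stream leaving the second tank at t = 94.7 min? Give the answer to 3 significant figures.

4.24 g/L

Time constants: τᵢ = Vᵢ/Q for each well-mixed tank.
τ₁ = 347/18.1 = 19.171 min; τ₂ = 641/18.1 = 35.414 min.
Tank 1: C₁ = C_in(1 − e^(−t/τ₁)). Tank 2 (τ₁ ≠ τ₂): C₂ = C_in[1 − (τ₁ e^(−t/τ₁) − τ₂ e^(−t/τ₂))/(τ₁ − τ₂)].
At t = 94.7: e^(−t/τ₁) = 0.0071569, e^(−t/τ₂) = 0.068972.
C₂ = 4.94·[1 − (19.171·0.0071569 − 35.414·0.068972)/(-16.243)] = 4.94·0.85807 = 4.2389 g/L.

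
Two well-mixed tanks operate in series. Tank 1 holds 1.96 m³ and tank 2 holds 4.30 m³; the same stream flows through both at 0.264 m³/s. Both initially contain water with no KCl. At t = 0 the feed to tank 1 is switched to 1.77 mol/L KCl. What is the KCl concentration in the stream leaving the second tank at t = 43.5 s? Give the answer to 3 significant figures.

1.55 mol/L

Each tank obeys Vᵢ dCᵢ/dt = Q(Cᵢ₋₁ − Cᵢ), so τᵢ = Vᵢ/Q.
τ₁ = 1.96/0.264 = 7.4242 s; τ₂ = 4.30/0.264 = 16.288 s.
Tank 1: C₁ = C_in(1 − e^(−t/τ₁)). Tank 2 (τ₁ ≠ τ₂): C₂ = C_in[1 − (τ₁ e^(−t/τ₁) − τ₂ e^(−t/τ₂))/(τ₁ − τ₂)].
At t = 43.5: e^(−t/τ₁) = 0.0028536, e^(−t/τ₂) = 0.069204.
C₂ = 1.77·[1 − (7.4242·0.0028536 − 16.288·0.069204)/(-8.8636)] = 1.77·0.87522 = 1.5491 mol/L.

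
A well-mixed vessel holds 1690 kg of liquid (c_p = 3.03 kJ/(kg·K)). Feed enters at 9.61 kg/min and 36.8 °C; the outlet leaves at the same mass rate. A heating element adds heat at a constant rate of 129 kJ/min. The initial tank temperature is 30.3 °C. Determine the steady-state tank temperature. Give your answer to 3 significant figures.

M c_p dT/dt = ṁ c_p (T_in − T) + Q̇.
At steady state dT/dt = 0 ⇒ T_ss = T_in + Q̇/(ṁ c_p) = 36.8 + 129/(9.61·3.03) = 41.230 °C.

41.2 °C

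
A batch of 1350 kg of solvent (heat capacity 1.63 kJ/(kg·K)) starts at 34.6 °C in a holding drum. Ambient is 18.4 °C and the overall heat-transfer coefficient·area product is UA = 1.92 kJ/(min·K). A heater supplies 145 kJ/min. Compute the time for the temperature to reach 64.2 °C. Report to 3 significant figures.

M c_p dT/dt = −UA(T − T_amb) + Q̇.
τ = M c_p/UA = 1146.1 min; T_ss = T_amb + Q̇/UA = 18.4 + 145/1.92 = 93.921 °C.
T(t) = T_ss + (T₀ − T_ss)e^(−t/τ); set T = 64.2:
t = −τ ln[(T − T_ss)/(T₀ − T_ss)] = −1146.1 · ln(0.50102) = 792.08 min.

792 min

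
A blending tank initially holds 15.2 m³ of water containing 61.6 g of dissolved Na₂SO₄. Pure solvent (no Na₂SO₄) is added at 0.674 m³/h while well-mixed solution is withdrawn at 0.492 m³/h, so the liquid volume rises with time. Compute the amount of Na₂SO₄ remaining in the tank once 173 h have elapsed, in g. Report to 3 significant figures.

Total volume: dV/dt = Q_in − Q_out = 0.18200 m³/h, so V(t) = 15.2 + 0.18200 t and V(173) = 46.686 m³.
No Na₂SO₄ enters, so dm/dt = −Q_out · (m/V).
Separate: dm/m = −Q_out dt/V(t) ⇒ ln(m/m₀) = −(Q_out/(Q_in−Q_out)) ln(V/V₀).
m = m₀ (V₀/V)^(Q_out/(Q_in−Q_out)) = 61.6 × (15.2/46.686)^(2.7033) = 2.9658 g.

2.97 g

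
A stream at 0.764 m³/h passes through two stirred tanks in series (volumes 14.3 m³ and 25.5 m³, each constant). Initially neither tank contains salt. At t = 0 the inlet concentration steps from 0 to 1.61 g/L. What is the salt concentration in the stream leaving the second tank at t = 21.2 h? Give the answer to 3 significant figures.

Each tank obeys Vᵢ dCᵢ/dt = Q(Cᵢ₋₁ − Cᵢ), so τᵢ = Vᵢ/Q.
τ₁ = 14.3/0.764 = 18.717 h; τ₂ = 25.5/0.764 = 33.377 h.
Solving the cascade with C₁(0)=C₂(0)=0 gives C₂(t) = C_in[1 − (τ₁ e^(−t/τ₁) − τ₂ e^(−t/τ₂))/(τ₁ − τ₂)].
At t = 21.2: e^(−t/τ₁) = 0.32218, e^(−t/τ₂) = 0.52985.
C₂ = 1.61·[1 − (18.717·0.32218 − 33.377·0.52985)/(-14.660)] = 1.61·0.20501 = 0.33007 g/L.

0.330 g/L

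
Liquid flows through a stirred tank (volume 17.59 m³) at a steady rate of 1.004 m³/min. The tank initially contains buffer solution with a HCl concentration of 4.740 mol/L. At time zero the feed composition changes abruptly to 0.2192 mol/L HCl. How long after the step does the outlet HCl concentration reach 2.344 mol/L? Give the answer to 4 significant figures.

13.23 min

Species balance: V dC/dt = Q(C_in − C) ⇒ τ = V/Q = 17.5199 min.
C(t) = C_in + (C₀ − C_in) e^(−t/τ). Set C = 2.344 and solve for t:
e^(−t/τ) = (C − C_in)/(C₀ − C_in) = (2.344 − 0.2192)/(4.740 − 0.2192) = 0.470005
t = −τ ln(…) = 17.5199 × 0.755011 = 13.2277 min.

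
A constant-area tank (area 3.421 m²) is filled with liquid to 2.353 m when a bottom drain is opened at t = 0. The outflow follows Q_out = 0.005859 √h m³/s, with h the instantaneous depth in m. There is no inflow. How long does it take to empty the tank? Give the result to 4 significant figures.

Mass balance (ρ constant): A dh/dt = −0.005859 √h.
This is separable: 2 d(√h)/dt = −0.005859/A, so √h = √h₀ − (0.005859/(2A)) t.
Tank is empty when √h = 0: t_empty = 2A√h₀/0.005859.
t_empty = 2·3.421·√2.353/0.005859 = 6.84200·1.53395/0.005859 = 1791.31 s.

1791 s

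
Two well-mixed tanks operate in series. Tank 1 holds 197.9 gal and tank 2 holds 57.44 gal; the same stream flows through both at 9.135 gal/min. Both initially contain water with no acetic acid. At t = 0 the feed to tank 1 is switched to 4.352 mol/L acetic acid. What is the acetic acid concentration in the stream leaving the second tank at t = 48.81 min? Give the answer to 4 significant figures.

Each tank obeys Vᵢ dCᵢ/dt = Q(Cᵢ₋₁ − Cᵢ), so τᵢ = Vᵢ/Q.
τ₁ = 197.9/9.135 = 21.6639 min; τ₂ = 57.44/9.135 = 6.28790 min.
Solving the cascade with C₁(0)=C₂(0)=0 gives C₂(t) = C_in[1 − (τ₁ e^(−t/τ₁) − τ₂ e^(−t/τ₂))/(τ₁ − τ₂)].
At t = 48.81: e^(−t/τ₁) = 0.105078, e^(−t/τ₂) = 0.000425382.
C₂ = 4.352·[1 − (21.6639·0.105078 − 6.28790·0.000425382)/(15.3760)] = 4.352·0.852125 = 3.70845 mol/L.

3.708 mol/L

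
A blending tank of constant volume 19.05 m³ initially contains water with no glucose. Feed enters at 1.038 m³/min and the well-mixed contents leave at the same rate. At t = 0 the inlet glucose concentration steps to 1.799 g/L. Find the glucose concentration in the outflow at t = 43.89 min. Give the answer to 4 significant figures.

Transient balance on the dissolved component: V dC/dt = Q(C_in − C).
Rewrite as dC/dt + C/τ = C_in/τ, τ = V/Q = 18.3526 min.
Solution: C(t) = C_in + (C₀ − C_in) e^(−t/τ).
C(43.89) = 1.799 + (0 − 1.799)·e^(−43.89/18.3526) = 1.799 + (-1.79900)·0.0914936 = 1.63440 g/L.

1.634 g/L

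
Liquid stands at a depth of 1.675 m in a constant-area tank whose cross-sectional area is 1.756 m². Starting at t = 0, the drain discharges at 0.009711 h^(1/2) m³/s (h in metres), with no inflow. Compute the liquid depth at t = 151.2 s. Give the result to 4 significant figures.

0.7676 m

With no inflow, A dh/dt = −0.009711 √h.
Separate and integrate: 2(√h − √h₀) = −(0.009711/A) t.
√h = √1.675 − 0.009711·151.2/(2·1.756) = 1.29422 − 0.418082 = 0.876136.
h = 0.876136² = 0.767615 m.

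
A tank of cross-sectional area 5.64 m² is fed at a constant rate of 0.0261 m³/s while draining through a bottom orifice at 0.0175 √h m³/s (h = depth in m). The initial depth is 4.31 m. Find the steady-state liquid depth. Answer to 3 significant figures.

2.22 m

Level balance: A dh/dt = 0.0261 − 0.0175 √h. Setting dh/dt = 0:
Q_in = 0.0175 √h_ss ⇒ √h_ss = 0.0261/0.0175 = 1.4914.
h_ss = 1.4914² = 2.2244 m. (Since h₀ = 4.31 m > h_ss, the level will fall toward this value.)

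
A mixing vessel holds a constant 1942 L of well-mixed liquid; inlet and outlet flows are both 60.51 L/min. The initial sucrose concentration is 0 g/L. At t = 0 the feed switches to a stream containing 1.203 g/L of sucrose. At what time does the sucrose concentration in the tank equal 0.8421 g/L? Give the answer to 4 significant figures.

Species balance on the tank: V dC/dt = Q(C_in − C), so τ = V/Q = 32.0939 min.
C(t) = C_in + (C₀ − C_in) e^(−t/τ). Set C = 0.8421 and solve for t:
e^(−t/τ) = (C − C_in)/(C₀ − C_in) = (0.8421 − 1.203)/(0 − 1.203) = 0.300000
t = −τ ln(…) = 32.0939 × 1.20397 = 38.6401 min.

38.64 min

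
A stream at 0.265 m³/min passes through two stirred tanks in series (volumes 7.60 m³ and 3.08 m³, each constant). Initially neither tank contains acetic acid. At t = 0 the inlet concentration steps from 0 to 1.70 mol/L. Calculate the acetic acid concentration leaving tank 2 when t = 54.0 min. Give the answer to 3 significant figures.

Time constants: τᵢ = Vᵢ/Q for each well-mixed tank.
τ₁ = 7.60/0.265 = 28.679 min; τ₂ = 3.08/0.265 = 11.623 min.
Solving the cascade with C₁(0)=C₂(0)=0 gives C₂(t) = C_in[1 − (τ₁ e^(−t/τ₁) − τ₂ e^(−t/τ₂))/(τ₁ − τ₂)].
At t = 54.0: e^(−t/τ₁) = 0.15215, e^(−t/τ₂) = 0.0095989.
C₂ = 1.70·[1 − (28.679·0.15215 − 11.623·0.0095989)/(17.057)] = 1.70·0.75072 = 1.2762 mol/L.

1.28 mol/L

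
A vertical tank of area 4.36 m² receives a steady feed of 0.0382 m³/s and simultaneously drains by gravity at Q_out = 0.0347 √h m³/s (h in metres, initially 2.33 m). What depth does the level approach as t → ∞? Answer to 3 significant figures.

1.21 m

A dh/dt = Q_in − 0.0347 √h. Steady state requires inflow = outflow:
Q_in = 0.0347 √h_ss ⇒ √h_ss = 0.0382/0.0347 = 1.1009.
h_ss = 1.1009² = 1.2119 m. (Since h₀ = 2.33 m > h_ss, the level will fall toward this value.)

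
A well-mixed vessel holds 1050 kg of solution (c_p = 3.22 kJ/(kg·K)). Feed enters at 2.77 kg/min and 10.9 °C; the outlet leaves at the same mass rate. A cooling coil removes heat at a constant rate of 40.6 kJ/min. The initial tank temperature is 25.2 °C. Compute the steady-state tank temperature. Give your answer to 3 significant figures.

6.35 °C

M c_p dT/dt = ṁ c_p (T_in − T) − Q̇.
At steady state dT/dt = 0 ⇒ T_ss = T_in − Q̇/(ṁ c_p) = 10.9 − 40.6/(2.77·3.22) = 6.3481 °C.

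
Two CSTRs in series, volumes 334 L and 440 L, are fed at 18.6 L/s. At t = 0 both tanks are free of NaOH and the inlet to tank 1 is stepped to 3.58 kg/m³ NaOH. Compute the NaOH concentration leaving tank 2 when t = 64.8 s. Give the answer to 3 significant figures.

Time constants: τᵢ = Vᵢ/Q for each well-mixed tank.
τ₁ = 334/18.6 = 17.957 s; τ₂ = 440/18.6 = 23.656 s.
Tank 1: C₁ = C_in(1 − e^(−t/τ₁)). Tank 2 (τ₁ ≠ τ₂): C₂ = C_in[1 − (τ₁ e^(−t/τ₁) − τ₂ e^(−t/τ₂))/(τ₁ − τ₂)].
At t = 64.8: e^(−t/τ₁) = 0.027089, e^(−t/τ₂) = 0.064617.
C₂ = 3.58·[1 − (17.957·0.027089 − 23.656·0.064617)/(-5.6989)] = 3.58·0.81713 = 2.9253 kg/m³.

2.93 kg/m³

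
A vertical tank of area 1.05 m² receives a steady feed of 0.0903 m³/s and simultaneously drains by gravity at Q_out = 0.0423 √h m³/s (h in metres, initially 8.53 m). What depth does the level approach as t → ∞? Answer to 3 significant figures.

4.56 m

Mass balance (ρ constant): A dh/dt = Q_in − 0.0423 √h. At steady state dh/dt = 0:
Q_in = 0.0423 √h_ss ⇒ √h_ss = 0.0903/0.0423 = 2.1348.
h_ss = 2.1348² = 4.5572 m. (Since h₀ = 8.53 m > h_ss, the level will fall toward this value.)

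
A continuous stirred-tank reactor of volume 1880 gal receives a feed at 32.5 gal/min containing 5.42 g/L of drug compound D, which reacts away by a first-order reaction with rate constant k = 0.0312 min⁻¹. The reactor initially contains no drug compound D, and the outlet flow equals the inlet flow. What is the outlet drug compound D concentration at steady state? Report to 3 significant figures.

1.93 g/L

Species balance: V dC/dt = Q C_in − Q C − k V C.
At steady state: 0 = Q C_in − (Q + kV) C_ss, so C_ss = Q C_in/(Q + kV).
C_ss = 32.5·5.42/(32.5 + 0.0312·1880) = 176.15/91.156 = 1.9324 g/L.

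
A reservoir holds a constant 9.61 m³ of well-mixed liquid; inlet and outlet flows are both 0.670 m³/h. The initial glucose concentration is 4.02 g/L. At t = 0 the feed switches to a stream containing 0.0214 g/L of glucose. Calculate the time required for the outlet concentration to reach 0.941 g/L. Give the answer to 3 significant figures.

Species balance: V dC/dt = Q(C_in − C) ⇒ τ = V/Q = 14.343 h.
C(t) = C_in + (C₀ − C_in) e^(−t/τ). Set C = 0.941 and solve for t:
e^(−t/τ) = (C − C_in)/(C₀ − C_in) = (0.941 − 0.0214)/(4.02 − 0.0214) = 0.22998
t = −τ ln(…) = 14.343 × 1.4698 = 21.081 h.

21.1 h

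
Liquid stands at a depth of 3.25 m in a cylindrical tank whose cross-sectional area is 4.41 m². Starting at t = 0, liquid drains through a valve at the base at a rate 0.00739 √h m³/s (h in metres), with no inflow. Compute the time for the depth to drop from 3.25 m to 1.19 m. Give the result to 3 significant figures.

850 s

Unsteady balance on liquid volume: A dh/dt = −0.00739 √h.
∫ h^(−1/2) dh = −(0.00739/A) ∫ dt, giving 2√h = 2√h₀ − (0.00739/A) t.
t = 2A(√h₀ − √h)/0.00739 = 2·4.41·(√3.25 − √1.19)/0.00739
  = 8.8200 × (1.8028 − 1.0909) / 0.00739 = 849.66 s.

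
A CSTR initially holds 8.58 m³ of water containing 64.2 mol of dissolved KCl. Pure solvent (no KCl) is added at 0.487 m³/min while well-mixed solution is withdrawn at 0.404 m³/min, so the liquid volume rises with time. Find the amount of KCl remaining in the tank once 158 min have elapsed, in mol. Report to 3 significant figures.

0.703 mol

Total volume: dV/dt = Q_in − Q_out = 0.083000 m³/min, so V(t) = 8.58 + 0.083000 t and V(158) = 21.694 m³.
No KCl enters, so dm/dt = −Q_out · (m/V).
dm/m = −Q_out dt/(V₀ + 0.083000 t); integrating gives ln(m/m₀) = −(Q_out/(Q_in−Q_out)) ln(V/V₀).
m = m₀ (V₀/V)^(Q_out/(Q_in−Q_out)) = 64.2 × (8.58/21.694)^(4.8675) = 0.70253 mol.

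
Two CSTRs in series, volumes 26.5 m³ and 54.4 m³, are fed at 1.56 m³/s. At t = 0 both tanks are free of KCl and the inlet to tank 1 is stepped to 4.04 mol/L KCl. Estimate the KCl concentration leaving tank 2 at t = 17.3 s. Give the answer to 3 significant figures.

0.629 mol/L

Time constants: τᵢ = Vᵢ/Q for each well-mixed tank.
τ₁ = 26.5/1.56 = 16.987 s; τ₂ = 54.4/1.56 = 34.872 s.
Solving the cascade with C₁(0)=C₂(0)=0 gives C₂(t) = C_in[1 − (τ₁ e^(−t/τ₁) − τ₂ e^(−t/τ₂))/(τ₁ − τ₂)].
At t = 17.3: e^(−t/τ₁) = 0.36117, e^(−t/τ₂) = 0.60890.
C₂ = 4.04·[1 − (16.987·0.36117 − 34.872·0.60890)/(-17.885)] = 4.04·0.15580 = 0.62943 mol/L.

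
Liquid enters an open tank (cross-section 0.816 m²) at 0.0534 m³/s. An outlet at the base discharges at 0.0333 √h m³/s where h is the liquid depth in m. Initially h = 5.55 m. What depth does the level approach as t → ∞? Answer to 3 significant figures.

Mass balance (ρ constant): A dh/dt = Q_in − 0.0333 √h. At steady state dh/dt = 0:
Q_in = 0.0333 √h_ss ⇒ √h_ss = 0.0534/0.0333 = 1.6036.
h_ss = 1.6036² = 2.5715 m. (Since h₀ = 5.55 m > h_ss, the level will fall toward this value.)

2.57 m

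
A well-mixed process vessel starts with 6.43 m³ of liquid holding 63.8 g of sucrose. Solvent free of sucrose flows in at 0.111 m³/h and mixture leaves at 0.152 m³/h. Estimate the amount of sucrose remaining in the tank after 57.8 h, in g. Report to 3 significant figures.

11.6 g

Let m(t) be the amount of sucrose. Volume: V(t) = V₀ + (Q_in − Q_out) t = 6.43 − 0.041000 t; V(57.8) = 4.0602 m³.
Solute balance: dm/dt = 0 − Q_out C = −Q_out m/V(t).
Separate: dm/m = −Q_out dt/V(t) ⇒ ln(m/m₀) = −(Q_out/(Q_in−Q_out)) ln(V/V₀).
m = m₀ (V₀/V)^(Q_out/(Q_in−Q_out)) = 63.8 × (6.43/4.0602)^(-3.7073) = 11.604 g.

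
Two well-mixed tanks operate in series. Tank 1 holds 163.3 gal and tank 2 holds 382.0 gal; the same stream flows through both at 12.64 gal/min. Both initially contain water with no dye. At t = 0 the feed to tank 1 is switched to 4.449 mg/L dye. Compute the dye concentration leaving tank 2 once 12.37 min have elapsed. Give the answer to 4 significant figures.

Species balance on tank i: dCᵢ/dt = (Cᵢ₋₁ − Cᵢ)/τᵢ with τᵢ = Vᵢ/Q.
τ₁ = 163.3/12.64 = 12.9193 min; τ₂ = 382.0/12.64 = 30.2215 min.
Tank 1: C₁ = C_in(1 − e^(−t/τ₁)). Tank 2 (τ₁ ≠ τ₂): C₂ = C_in[1 − (τ₁ e^(−t/τ₁) − τ₂ e^(−t/τ₂))/(τ₁ − τ₂)].
At t = 12.37: e^(−t/τ₁) = 0.383858, e^(−t/τ₂) = 0.664108.
C₂ = 4.449·[1 − (12.9193·0.383858 − 30.2215·0.664108)/(-17.3022)] = 4.449·0.126634 = 0.563396 mg/L.

0.5634 mg/L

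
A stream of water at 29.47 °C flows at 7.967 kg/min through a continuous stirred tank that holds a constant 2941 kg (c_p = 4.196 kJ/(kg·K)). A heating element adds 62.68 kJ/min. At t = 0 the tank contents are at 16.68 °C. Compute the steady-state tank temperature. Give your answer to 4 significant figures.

Heat balance on the well-mixed liquid: M c_p dT/dt = ṁ c_p (T_in − T) + 62.68.
At steady state dT/dt = 0 ⇒ T_ss = T_in + Q̇/(ṁ c_p) = 29.47 + 62.68/(7.967·4.196) = 31.3450 °C.

31.34 °C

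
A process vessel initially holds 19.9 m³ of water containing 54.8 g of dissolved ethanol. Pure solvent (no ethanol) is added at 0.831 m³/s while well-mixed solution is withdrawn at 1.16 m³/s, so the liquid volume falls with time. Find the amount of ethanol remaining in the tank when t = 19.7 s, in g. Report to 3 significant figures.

Total volume: dV/dt = Q_in − Q_out = -0.32900 m³/s, so V(t) = 19.9 − 0.32900 t and V(19.7) = 13.419 m³.
No ethanol enters, so dm/dt = −Q_out · (m/V).
dm/m = −Q_out dt/(V₀ − 0.32900 t); integrating gives ln(m/m₀) = −(Q_out/(Q_in−Q_out)) ln(V/V₀).
m = m₀ (V₀/V)^(Q_out/(Q_in−Q_out)) = 54.8 × (19.9/13.419)^(-3.5258) = 13.657 g.

13.7 g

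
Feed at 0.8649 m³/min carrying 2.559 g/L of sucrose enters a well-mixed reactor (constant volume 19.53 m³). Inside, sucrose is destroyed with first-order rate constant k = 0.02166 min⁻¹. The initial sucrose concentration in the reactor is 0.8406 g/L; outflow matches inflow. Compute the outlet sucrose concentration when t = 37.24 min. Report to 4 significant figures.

V dC/dt = Q(C_in − C) − k V C.
This is linear with rate a = Q/V + k = 0.0659457 min⁻¹.
C_ss = Q C_in/(Q + kV) = 1.71849 g/L; C(t) = C_ss + (C₀ − C_ss) e^(−a t).
C(37.24) = 1.71849 + (-0.877891)·e^(−0.0659457·37.24) = 1.71849 + (-0.877891)·0.0857930 = 1.64317 g/L.

1.643 g/L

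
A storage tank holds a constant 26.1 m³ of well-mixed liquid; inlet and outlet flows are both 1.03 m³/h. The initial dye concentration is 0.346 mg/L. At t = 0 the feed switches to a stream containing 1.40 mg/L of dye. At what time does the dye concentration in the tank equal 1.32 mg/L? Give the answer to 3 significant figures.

65.3 h

Species balance: V dC/dt = Q(C_in − C) ⇒ τ = V/Q = 25.340 h.
C(t) = C_in + (C₀ − C_in) e^(−t/τ). Set C = 1.32 and solve for t:
e^(−t/τ) = (C − C_in)/(C₀ − C_in) = (1.32 − 1.40)/(0.346 − 1.40) = 0.075901
t = −τ ln(…) = 25.340 × 2.5783 = 65.334 h.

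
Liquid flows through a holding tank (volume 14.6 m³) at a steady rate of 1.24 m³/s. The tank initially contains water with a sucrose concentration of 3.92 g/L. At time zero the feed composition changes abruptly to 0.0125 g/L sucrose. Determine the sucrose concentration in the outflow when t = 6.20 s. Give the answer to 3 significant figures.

Mass balance on the solute (V constant): V dC/dt = Q(C_in − C).
Rewrite as dC/dt + C/τ = C_in/τ, τ = V/Q = 11.774 s.
Integrating: C(t) = C_in + (C₀ − C_in) e^(−t/τ).
C(6.20) = 0.0125 + (3.92 − 0.0125)·e^(−6.20/11.774) = 0.0125 + (3.9075)·0.59062 = 2.3204 g/L.

2.32 g/L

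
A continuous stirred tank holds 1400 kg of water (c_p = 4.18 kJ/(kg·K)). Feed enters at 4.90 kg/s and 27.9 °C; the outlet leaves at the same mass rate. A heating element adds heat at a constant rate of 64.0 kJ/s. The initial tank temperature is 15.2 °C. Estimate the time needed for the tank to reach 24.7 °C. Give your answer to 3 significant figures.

262 s

Unsteady energy balance on the tank contents: M c_p dT/dt = ṁ c_p (T_in − T) + 64.0.
τ = M/ṁ = 285.71 s; T_ss = T_in + Q̇/(ṁ c_p) = 31.025 °C.
T(t) = T_ss + (T₀ − T_ss) e^(−t/τ). Set T = 24.7:
e^(−t/τ) = (24.7 − 31.025)/(15.2 − 31.025) = 0.39967
t = −285.71 · ln(0.39967) = 262.03 s.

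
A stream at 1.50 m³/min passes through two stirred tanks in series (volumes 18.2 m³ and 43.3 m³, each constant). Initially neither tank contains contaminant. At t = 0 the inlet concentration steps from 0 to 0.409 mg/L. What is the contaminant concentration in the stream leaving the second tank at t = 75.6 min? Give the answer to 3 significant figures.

Time constants: τᵢ = Vᵢ/Q for each well-mixed tank.
τ₁ = 18.2/1.50 = 12.133 min; τ₂ = 43.3/1.50 = 28.867 min.
Solving the cascade with C₁(0)=C₂(0)=0 gives C₂(t) = C_in[1 − (τ₁ e^(−t/τ₁) − τ₂ e^(−t/τ₂))/(τ₁ − τ₂)].
At t = 75.6: e^(−t/τ₁) = 0.0019679, e^(−t/τ₂) = 0.072880.
C₂ = 0.409·[1 − (12.133·0.0019679 − 28.867·0.072880)/(-16.733)] = 0.409·0.87570 = 0.35816 mg/L.

0.358 mg/L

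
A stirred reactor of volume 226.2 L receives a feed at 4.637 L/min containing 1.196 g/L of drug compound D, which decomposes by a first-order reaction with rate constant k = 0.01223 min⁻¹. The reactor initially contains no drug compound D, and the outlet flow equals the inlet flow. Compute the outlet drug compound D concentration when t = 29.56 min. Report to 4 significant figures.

V dC/dt = Q(C_in − C) − k V C.
This is linear with rate a = Q/V + k = 0.0327296 min⁻¹.
C_ss = Q C_in/(Q + kV) = 0.749093 g/L; C(t) = C_ss + (C₀ − C_ss) e^(−a t).
C(29.56) = 0.749093 + (-0.749093)·e^(−0.0327296·29.56) = 0.749093 + (-0.749093)·0.380037 = 0.464409 g/L.

0.4644 g/L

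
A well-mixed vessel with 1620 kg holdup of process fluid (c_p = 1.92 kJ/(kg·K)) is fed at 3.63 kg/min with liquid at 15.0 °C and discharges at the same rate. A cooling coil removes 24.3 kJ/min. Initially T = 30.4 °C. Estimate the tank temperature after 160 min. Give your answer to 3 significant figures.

M c_p dT/dt = ṁ c_p (T_in − T) − Q̇.
τ = M/ṁ = 446.28 min; T_ss = T_in − Q̇/(ṁ c_p) = 15.0 − 24.3/(3.63·1.92) = 11.513 °C.
Integrating: T(t) = T_ss + (T₀ − T_ss) e^(−t/τ).
T(160) = 11.513 + (18.887)·e^(−160/446.28) = 11.513 + (18.887)·0.69871 = 24.710 °C.

24.7 °C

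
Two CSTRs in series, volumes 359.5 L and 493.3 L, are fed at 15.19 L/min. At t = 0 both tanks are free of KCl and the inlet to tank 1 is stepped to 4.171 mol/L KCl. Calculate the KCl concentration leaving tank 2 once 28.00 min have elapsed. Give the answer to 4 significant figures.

1.111 mol/L

Species balance on tank i: dCᵢ/dt = (Cᵢ₋₁ − Cᵢ)/τᵢ with τᵢ = Vᵢ/Q.
τ₁ = 359.5/15.19 = 23.6669 min; τ₂ = 493.3/15.19 = 32.4753 min.
Solving the cascade with C₁(0)=C₂(0)=0 gives C₂(t) = C_in[1 − (τ₁ e^(−t/τ₁) − τ₂ e^(−t/τ₂))/(τ₁ − τ₂)].
At t = 28.00: e^(−t/τ₁) = 0.306331, e^(−t/τ₂) = 0.422235.
C₂ = 4.171·[1 − (23.6669·0.306331 − 32.4753·0.422235)/(-8.80843)] = 4.171·0.266350 = 1.11095 mol/L.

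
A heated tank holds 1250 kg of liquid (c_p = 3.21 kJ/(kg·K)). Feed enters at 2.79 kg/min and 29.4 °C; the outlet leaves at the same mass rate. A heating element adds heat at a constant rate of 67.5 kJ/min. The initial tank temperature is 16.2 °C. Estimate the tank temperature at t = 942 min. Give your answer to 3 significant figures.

First-law balance (no shaft work): M c_p dT/dt = ṁ c_p (T_in − T) + 67.5.
τ = M/ṁ = 448.03 min; T_ss = T_in + Q̇/(ṁ c_p) = 29.4 + 67.5/(2.79·3.21) = 36.937 °C.
T approaches T_ss exponentially: T(t) = T_ss + (T₀ − T_ss) e^(−t/τ).
T(942) = 36.937 + (-20.737)·e^(−942/448.03) = 36.937 + (-20.737)·0.12215 = 34.404 °C.

34.4 °C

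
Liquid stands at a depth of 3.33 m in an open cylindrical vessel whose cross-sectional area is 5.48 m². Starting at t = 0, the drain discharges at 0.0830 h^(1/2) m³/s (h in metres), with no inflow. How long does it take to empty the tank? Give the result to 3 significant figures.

241 s

Accumulation of liquid (constant cross-section A): A dh/dt = −0.0830 √h.
Separate and integrate: 2(√h − √h₀) = −(0.0830/A) t.
Tank is empty when √h = 0: t_empty = 2A√h₀/0.0830.
t_empty = 2·5.48·√3.33/0.0830 = 10.960·1.8248/0.0830 = 240.97 s.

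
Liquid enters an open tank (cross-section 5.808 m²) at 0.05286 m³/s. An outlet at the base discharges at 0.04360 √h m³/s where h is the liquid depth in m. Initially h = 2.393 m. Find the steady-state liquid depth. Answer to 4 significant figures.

1.470 m

Level balance: A dh/dt = 0.05286 − 0.04360 √h. Setting dh/dt = 0:
Q_in = 0.04360 √h_ss ⇒ √h_ss = 0.05286/0.04360 = 1.21239.
h_ss = 1.21239² = 1.46988 m. (Since h₀ = 2.393 m > h_ss, the level will fall toward this value.)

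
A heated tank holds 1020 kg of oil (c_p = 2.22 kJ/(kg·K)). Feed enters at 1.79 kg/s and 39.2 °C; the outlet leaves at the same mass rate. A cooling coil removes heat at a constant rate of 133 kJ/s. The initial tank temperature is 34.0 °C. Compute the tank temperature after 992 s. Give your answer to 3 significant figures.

10.7 °C

Unsteady energy balance on the tank contents: M c_p dT/dt = ṁ c_p (T_in − T) − 133.
τ = M/ṁ = 569.83 s; T_ss = T_in − Q̇/(ṁ c_p) = 39.2 − 133/(1.79·2.22) = 5.7308 °C.
Integrating: T(t) = T_ss + (T₀ − T_ss) e^(−t/τ).
T(992) = 5.7308 + (28.269)·e^(−992/569.83) = 5.7308 + (28.269)·0.17537 = 10.688 °C.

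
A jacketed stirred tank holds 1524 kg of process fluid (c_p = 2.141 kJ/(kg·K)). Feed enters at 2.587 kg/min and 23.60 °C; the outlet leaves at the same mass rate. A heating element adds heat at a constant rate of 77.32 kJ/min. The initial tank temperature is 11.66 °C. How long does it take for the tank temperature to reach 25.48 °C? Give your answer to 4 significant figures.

449.3 min

M c_p dT/dt = ṁ c_p (T_in − T) + Q̇.
τ = M/ṁ = 589.099 min; T_ss = T_in + Q̇/(ṁ c_p) = 37.5598 °C.
T(t) = T_ss + (T₀ − T_ss) e^(−t/τ). Set T = 25.48:
e^(−t/τ) = (25.48 − 37.5598)/(11.66 − 37.5598) = 0.466405
t = −589.099 · ln(0.466405) = 449.307 min.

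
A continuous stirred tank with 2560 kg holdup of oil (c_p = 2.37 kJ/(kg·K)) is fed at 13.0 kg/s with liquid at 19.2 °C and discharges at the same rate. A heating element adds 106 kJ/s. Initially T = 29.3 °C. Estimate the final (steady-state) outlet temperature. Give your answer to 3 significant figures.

22.6 °C

M c_p dT/dt = ṁ c_p (T_in − T) + Q̇.
At steady state dT/dt = 0 ⇒ T_ss = T_in + Q̇/(ṁ c_p) = 19.2 + 106/(13.0·2.37) = 22.640 °C.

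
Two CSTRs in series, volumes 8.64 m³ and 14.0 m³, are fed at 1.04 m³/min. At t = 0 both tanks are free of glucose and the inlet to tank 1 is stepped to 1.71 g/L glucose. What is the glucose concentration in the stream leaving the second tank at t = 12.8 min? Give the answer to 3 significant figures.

0.575 g/L

Each tank obeys Vᵢ dCᵢ/dt = Q(Cᵢ₋₁ − Cᵢ), so τᵢ = Vᵢ/Q.
τ₁ = 8.64/1.04 = 8.3077 min; τ₂ = 14.0/1.04 = 13.462 min.
Solving the cascade with C₁(0)=C₂(0)=0 gives C₂(t) = C_in[1 − (τ₁ e^(−t/τ₁) − τ₂ e^(−t/τ₂))/(τ₁ − τ₂)].
At t = 12.8: e^(−t/τ₁) = 0.21422, e^(−t/τ₂) = 0.38641.
C₂ = 1.71·[1 − (8.3077·0.21422 − 13.462·0.38641)/(-5.1538)] = 1.71·0.33603 = 0.57462 g/L.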